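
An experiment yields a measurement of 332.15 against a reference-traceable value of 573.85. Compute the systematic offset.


Systematic error = measured - true
= 332.15 - 573.85
= -241.7000

-241.7000


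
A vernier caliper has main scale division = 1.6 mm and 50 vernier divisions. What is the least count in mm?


LC = MSD / n_div
= 1.6 / 50
= 0.0320

0.0320


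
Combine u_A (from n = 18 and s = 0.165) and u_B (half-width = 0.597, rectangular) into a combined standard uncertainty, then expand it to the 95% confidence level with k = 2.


u_A = s / sqrt(n) = 0.165 / sqrt(18) = 0.038890873
u_B = half_width / sqrt(3) = 0.597 / sqrt(3) = 0.34467811
uc = sqrt(u_A^2 + u_B^2) = sqrt(0.038890873^2 + 0.34467811^2) = 0.34686525
U = k * uc = 2 * 0.34686525
U = 0.6937

0.6937


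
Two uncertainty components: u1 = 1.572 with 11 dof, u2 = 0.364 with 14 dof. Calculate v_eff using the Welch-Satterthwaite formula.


uc = sqrt(u1^2 + u2^2) = sqrt(1.572^2 + 0.364^2) = 1.6135923
v_eff = uc^4 / (u1^4/v1 + u2^4/v2)
= 1.6135923^4 / (1.572^4/11 + 0.364^4/14)
= 6.7791501 / 0.55641307
v_eff = 12.1837

12.1837


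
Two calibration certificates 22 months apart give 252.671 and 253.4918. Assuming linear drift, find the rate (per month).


rate = (v2 - v1) / months
= (253.4918 - 252.671) / 22
= 0.8208 / 22
= 0.0373

0.0373


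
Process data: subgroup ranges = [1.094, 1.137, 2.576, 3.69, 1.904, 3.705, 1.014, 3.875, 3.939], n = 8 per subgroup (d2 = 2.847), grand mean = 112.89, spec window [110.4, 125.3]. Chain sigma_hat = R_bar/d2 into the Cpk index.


R_bar = (1.094 + 1.137 + 2.576 + 3.69 + 1.904 + 3.705 + 1.014 + 3.875 + 3.939) / 9 = 2.5482222
sigma = R_bar / d2 = 2.5482222 / 2.847 = 0.89505522
Cp = (USL - LSL)/(6*sigma) = (125.3 - 110.4)/(6*0.89505522) = 2.7745
Cpu = (125.3 - 112.89)/(3*0.89505522) = 4.6217
Cpl = (112.89 - 110.4)/(3*0.89505522) = 0.9273
Cpk = min(Cpu, Cpl) = 0.9273

0.9273


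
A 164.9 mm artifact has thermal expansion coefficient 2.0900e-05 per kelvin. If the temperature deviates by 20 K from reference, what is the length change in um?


dL = L * alpha * dT
= 164.9 * 2.0900e-05 * 20
= 0.0689282 mm
dL_um = 0.0689282 * 1000 = 68.9282 um

68.9282


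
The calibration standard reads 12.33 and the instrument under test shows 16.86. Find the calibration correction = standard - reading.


Correction = standard - reading
= 12.33 - 16.86
= -4.5300

-4.5300


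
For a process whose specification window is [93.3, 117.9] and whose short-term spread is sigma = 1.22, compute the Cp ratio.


Cp = (USL - LSL) / (6 * sigma)
= (117.9 - 93.3) / (6 * 1.22)
= 24.6000 / 7.3200
= 3.3607

3.3607


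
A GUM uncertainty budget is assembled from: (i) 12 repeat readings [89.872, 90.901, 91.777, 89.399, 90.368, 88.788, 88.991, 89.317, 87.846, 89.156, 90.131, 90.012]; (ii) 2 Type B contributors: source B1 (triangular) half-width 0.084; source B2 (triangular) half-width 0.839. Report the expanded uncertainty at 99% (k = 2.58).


mean = (89.872 + 90.901 + 91.777 + 89.399 + 90.368 + 88.788 + 88.991 + 89.317 + 87.846 + 89.156 + 90.131 + 90.012) / 12 = 89.71316667
s = sqrt(sum((x - mean)^2)/(n-1)) = 1.0365208
u_A = s / sqrt(n) = 1.0365208 / sqrt(12) = 0.29921778
u_B1 = 0.084 / sqrt(6) = 0.034292856
u_B2 = 0.839 / sqrt(6) = 0.34252032
uc = sqrt(0.29921778^2 + 0.034292856^2 + 0.34252032^2) = 0.45610026
U = k * uc = 2.58 * 0.45610026
U = 1.1767

1.1767


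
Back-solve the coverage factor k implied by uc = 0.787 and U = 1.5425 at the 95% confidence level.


k = U / uc
k = 1.5425 / 0.787
k = 1.96

1.96


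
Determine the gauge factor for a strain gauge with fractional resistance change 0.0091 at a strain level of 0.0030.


GF = (dR/R) / epsilon
= 0.0091 / 0.0030
= 3.0333

3.0333


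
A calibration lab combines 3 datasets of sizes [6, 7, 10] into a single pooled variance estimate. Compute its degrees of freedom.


nu = sum_i (n_i - 1)
nu = ((6 - 1) + (7 - 1) + (10 - 1))
nu = 5 + 6 + 9
nu = 20

20


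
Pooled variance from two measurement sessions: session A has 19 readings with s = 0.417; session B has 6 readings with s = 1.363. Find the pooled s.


s_p = sqrt(((n1-1)*s1^2 + (n2-1)*s2^2) / (n1+n2-2))
numerator = (19-1)*0.417^2 + (6-1)*1.363^2 = 3.130002 + 9.288845 = 12.418847
denominator = 19 + 6 - 2 = 23
s_p^2 = 12.418847 / 23 = 0.53994987
s_p = sqrt(0.53994987) = 0.7348

0.7348


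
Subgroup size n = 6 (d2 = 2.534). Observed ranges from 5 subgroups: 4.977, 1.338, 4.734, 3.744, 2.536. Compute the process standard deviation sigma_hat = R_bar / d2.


R_bar = (4.977 + 1.338 + 4.734 + 3.744 + 2.536) / 5
R_bar = 17.329 / 5 = 3.4658
sigma_hat = R_bar / d2 = 3.4658 / 2.534 = 1.3677

1.3677


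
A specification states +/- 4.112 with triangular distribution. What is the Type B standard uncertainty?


u_B = half_width / sqrt(6)
u_B = 4.112 / 2.4494897
u_B = 1.6787

1.6787


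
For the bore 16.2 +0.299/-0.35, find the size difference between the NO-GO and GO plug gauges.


GO = nominal - lower_tol (smallest hole = maximum material condition)
GO = 16.2 - 0.35 = 15.85
NO-GO = nominal + upper_tol (largest hole = least material condition)
NO-GO = 16.2 + 0.299 = 16.499
spread = NO-GO - GO = 16.499 - 15.85 = 0.6490

0.6490


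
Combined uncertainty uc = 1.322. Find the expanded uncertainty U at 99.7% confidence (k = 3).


U = k * uc
U = 3 * 1.322
U = 3.9660

3.9660


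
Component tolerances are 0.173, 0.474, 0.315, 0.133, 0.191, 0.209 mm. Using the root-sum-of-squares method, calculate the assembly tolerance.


RSS = sqrt(0.173^2 + 0.474^2 + 0.315^2 + 0.133^2 + 0.191^2 + 0.209^2)
= sqrt(0.451681)
= 0.6721

0.6721


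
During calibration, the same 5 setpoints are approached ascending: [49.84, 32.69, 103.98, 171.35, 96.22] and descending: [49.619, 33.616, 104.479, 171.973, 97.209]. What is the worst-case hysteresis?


|49.84 - 49.619| = 0.2210
|32.69 - 33.616| = 0.9260
|103.98 - 104.479| = 0.4990
|171.35 - 171.973| = 0.6230
|96.22 - 97.209| = 0.9890
hysteresis = max(diffs) = 0.9890

0.9890


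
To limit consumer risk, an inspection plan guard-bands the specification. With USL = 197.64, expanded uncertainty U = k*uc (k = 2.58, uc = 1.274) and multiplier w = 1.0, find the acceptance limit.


U = k * uc = 2.58 * 1.274 = 3.28692
guard band g = w * U = 1.0 * 3.28692 = 3.28692
AL = USL - g = 197.64 - 3.28692
AL = 194.3531

194.3531


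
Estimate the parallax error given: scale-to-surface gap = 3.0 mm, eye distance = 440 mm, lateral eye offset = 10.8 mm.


error = h * offset / d
= 3.0 * 10.8 / 440
= 0.0736

0.0736


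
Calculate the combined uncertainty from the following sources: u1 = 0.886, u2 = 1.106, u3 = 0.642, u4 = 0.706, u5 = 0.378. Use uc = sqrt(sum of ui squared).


uc = sqrt(0.886^2 + 1.106^2 + 0.642^2 + 0.706^2 + 0.378^2)
uc = sqrt(3.061716)
uc = 1.7498

1.7498


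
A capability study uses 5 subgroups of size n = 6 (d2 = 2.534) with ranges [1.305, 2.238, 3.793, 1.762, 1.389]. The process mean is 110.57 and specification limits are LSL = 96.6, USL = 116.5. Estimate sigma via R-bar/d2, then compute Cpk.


R_bar = (1.305 + 2.238 + 3.793 + 1.762 + 1.389) / 5 = 2.0974
sigma = R_bar / d2 = 2.0974 / 2.534 = 0.82770324
Cp = (USL - LSL)/(6*sigma) = (116.5 - 96.6)/(6*0.82770324) = 4.0071
Cpu = (116.5 - 110.57)/(3*0.82770324) = 2.3881
Cpl = (110.57 - 96.6)/(3*0.82770324) = 5.6260
Cpk = min(Cpu, Cpl) = 2.3881

2.3881


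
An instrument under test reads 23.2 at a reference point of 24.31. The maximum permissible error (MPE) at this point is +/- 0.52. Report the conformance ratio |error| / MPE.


e = indication - reference = 23.2 - 24.31 = -1.1100
|e| = 1.1100
ratio = |e| / MPE = 1.1100 / 0.52
ratio = 2.1346

2.1346


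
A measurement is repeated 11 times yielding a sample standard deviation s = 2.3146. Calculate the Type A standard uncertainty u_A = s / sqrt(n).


u_A = s / sqrt(n)
u_A = 2.3146 / sqrt(11)
u_A = 2.3146 / 3.3166248
u_A = 0.6979

0.6979


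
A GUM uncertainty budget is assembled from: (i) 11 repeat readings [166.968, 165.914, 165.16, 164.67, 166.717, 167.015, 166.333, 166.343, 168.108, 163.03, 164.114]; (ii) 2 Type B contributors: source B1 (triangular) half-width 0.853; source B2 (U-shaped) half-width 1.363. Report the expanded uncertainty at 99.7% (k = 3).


mean = (166.968 + 165.914 + 165.16 + 164.67 + 166.717 + 167.015 + 166.333 + 166.343 + 168.108 + 163.03 + 164.114) / 11 = 165.852
s = sqrt(sum((x - mean)^2)/(n-1)) = 1.4755469
u_A = s / sqrt(n) = 1.4755469 / sqrt(11) = 0.44489413
u_B1 = 0.853 / sqrt(6) = 0.34823579
u_B2 = 1.363 / sqrt(2) = 0.96378654
uc = sqrt(0.44489413^2 + 0.34823579^2 + 0.96378654^2) = 1.1171766
U = k * uc = 3 * 1.1171766
U = 3.3515

3.3515


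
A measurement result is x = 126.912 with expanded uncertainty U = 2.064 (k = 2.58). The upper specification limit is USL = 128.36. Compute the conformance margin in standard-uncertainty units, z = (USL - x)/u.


u = U / k = 2.064 / 2.58 = 0.8
margin = |USL - x| = |128.36 - 126.912| = 1.448
z = margin / u = 1.448 / 0.8
z = 1.8100

1.8100


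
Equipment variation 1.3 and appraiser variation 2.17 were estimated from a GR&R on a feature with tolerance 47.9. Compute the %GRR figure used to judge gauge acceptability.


GRR = sqrt(EV^2 + AV^2) = sqrt(1.3^2 + 2.17^2) = 2.5296047
%GRR = GRR / tol * 100 = 2.5296047 / 47.9 * 100
%GRR = 5.2810

5.2810


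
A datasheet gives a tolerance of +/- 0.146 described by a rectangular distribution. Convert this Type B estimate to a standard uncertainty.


u_B = half_width / sqrt(3)
u_B = 0.146 / 1.7320508
u_B = 0.0843

0.0843


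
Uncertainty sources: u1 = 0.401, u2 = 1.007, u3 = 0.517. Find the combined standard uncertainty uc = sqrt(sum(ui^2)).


uc = sqrt(0.401^2 + 1.007^2 + 0.517^2)
uc = sqrt(1.442139)
uc = 1.2009

1.2009


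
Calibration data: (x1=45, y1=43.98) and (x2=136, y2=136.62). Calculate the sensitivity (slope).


slope = (y2 - y1) / (x2 - x1)
= (136.62 - 43.98) / (136 - 45)
= 92.6400 / 91
= 1.0180

1.0180


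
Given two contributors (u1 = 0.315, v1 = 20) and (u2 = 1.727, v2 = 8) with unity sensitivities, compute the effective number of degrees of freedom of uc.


uc = sqrt(u1^2 + u2^2) = sqrt(0.315^2 + 1.727^2) = 1.7554925
v_eff = uc^4 / (u1^4/v1 + u2^4/v2)
= 1.7554925^4 / (0.315^4/20 + 1.727^4/8)
= 9.4972072 / 1.1124272
v_eff = 8.5374

8.5374


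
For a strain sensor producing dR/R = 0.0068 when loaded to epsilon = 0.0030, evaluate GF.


GF = (dR/R) / epsilon
= 0.0068 / 0.0030
= 2.2667

2.2667


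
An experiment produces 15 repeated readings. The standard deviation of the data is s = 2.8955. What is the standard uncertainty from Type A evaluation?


u_A = s / sqrt(n)
u_A = 2.8955 / sqrt(15)
u_A = 2.8955 / 3.8729833
u_A = 0.7476

0.7476


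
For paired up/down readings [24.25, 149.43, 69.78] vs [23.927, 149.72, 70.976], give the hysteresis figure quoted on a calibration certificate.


|24.25 - 23.927| = 0.3230
|149.43 - 149.72| = 0.2900
|69.78 - 70.976| = 1.1960
hysteresis = max(diffs) = 1.1960

1.1960


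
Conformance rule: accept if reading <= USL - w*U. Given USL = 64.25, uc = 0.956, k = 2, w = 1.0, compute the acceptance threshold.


U = k * uc = 2 * 0.956 = 1.912
guard band g = w * U = 1.0 * 1.912 = 1.912
AL = USL - g = 64.25 - 1.912
AL = 62.3380

62.3380


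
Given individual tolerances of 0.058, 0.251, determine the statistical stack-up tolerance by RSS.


RSS = sqrt(0.058^2 + 0.251^2)
= sqrt(0.066365)
= 0.2576

0.2576


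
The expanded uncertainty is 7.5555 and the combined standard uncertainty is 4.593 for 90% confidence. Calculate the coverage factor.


k = U / uc
k = 7.5555 / 4.593
k = 1.645

1.645


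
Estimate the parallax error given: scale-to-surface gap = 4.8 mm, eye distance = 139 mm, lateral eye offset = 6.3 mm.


error = h * offset / d
= 4.8 * 6.3 / 139
= 0.2176

0.2176


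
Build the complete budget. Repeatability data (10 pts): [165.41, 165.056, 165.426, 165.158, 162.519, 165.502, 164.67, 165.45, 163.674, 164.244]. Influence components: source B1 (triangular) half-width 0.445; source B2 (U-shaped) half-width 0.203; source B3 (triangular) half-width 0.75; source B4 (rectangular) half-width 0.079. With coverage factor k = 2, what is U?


mean = (165.41 + 165.056 + 165.426 + 165.158 + 162.519 + 165.502 + 164.67 + 165.45 + 163.674 + 164.244) / 10 = 164.7109
s = sqrt(sum((x - mean)^2)/(n-1)) = 0.97698316
u_A = s / sqrt(n) = 0.97698316 / sqrt(10) = 0.3089492
u_B1 = 0.445 / sqrt(6) = 0.18167049
u_B2 = 0.203 / sqrt(2) = 0.14354268
u_B3 = 0.75 / sqrt(6) = 0.30618622
u_B4 = 0.079 / sqrt(3) = 0.045610671
uc = sqrt(0.3089492^2 + 0.18167049^2 + 0.14354268^2 + 0.30618622^2 + 0.045610671^2) = 0.49486221
U = k * uc = 2 * 0.49486221
U = 0.9897

0.9897


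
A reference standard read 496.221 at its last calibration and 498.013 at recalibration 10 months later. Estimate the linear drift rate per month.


rate = (v2 - v1) / months
= (498.013 - 496.221) / 10
= 1.7920 / 10
= 0.1792

0.1792


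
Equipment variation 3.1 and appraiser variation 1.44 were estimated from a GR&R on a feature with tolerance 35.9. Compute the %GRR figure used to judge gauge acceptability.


GRR = sqrt(EV^2 + AV^2) = sqrt(3.1^2 + 1.44^2) = 3.4181281
%GRR = GRR / tol * 100 = 3.4181281 / 35.9 * 100
%GRR = 9.5212

9.5212


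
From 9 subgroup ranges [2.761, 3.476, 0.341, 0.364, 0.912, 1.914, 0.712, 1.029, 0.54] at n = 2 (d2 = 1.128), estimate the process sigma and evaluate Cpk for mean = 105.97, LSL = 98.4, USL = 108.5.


R_bar = (2.761 + 3.476 + 0.341 + 0.364 + 0.912 + 1.914 + 0.712 + 1.029 + 0.54) / 9 = 1.3387778
sigma = R_bar / d2 = 1.3387778 / 1.128 = 1.1868598
Cp = (USL - LSL)/(6*sigma) = (108.5 - 98.4)/(6*1.1868598) = 1.4183
Cpu = (108.5 - 105.97)/(3*1.1868598) = 0.7106
Cpl = (105.97 - 98.4)/(3*1.1868598) = 2.1261
Cpk = min(Cpu, Cpl) = 0.7106

0.7106


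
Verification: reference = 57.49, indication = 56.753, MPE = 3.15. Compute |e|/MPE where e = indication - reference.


e = indication - reference = 56.753 - 57.49 = -0.7370
|e| = 0.7370
ratio = |e| / MPE = 0.7370 / 3.15
ratio = 0.2340

0.2340


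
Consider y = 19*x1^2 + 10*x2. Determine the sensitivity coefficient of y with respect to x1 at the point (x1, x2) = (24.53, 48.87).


y = 19*x1^2 + 10*x2
dy/dx1 = 2*19*x1
Evaluate at x1 = 24.53: c1 = 38 * 24.53
c1 = 932.1400

932.1400


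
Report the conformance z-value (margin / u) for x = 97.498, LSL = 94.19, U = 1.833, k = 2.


u = U / k = 1.833 / 2 = 0.9165
margin = |LSL - x| = |94.19 - 97.498| = 3.308
z = margin / u = 3.308 / 0.9165
z = 3.6094

3.6094


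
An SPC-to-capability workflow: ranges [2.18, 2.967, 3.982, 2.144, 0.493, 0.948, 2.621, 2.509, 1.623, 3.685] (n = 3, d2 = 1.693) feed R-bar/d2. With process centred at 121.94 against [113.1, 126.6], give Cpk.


R_bar = (2.18 + 2.967 + 3.982 + 2.144 + 0.493 + 0.948 + 2.621 + 2.509 + 1.623 + 3.685) / 10 = 2.3152
sigma = R_bar / d2 = 2.3152 / 1.693 = 1.3675133
Cp = (USL - LSL)/(6*sigma) = (126.6 - 113.1)/(6*1.3675133) = 1.6453
Cpu = (126.6 - 121.94)/(3*1.3675133) = 1.1359
Cpl = (121.94 - 113.1)/(3*1.3675133) = 2.1548
Cpk = min(Cpu, Cpl) = 1.1359

1.1359


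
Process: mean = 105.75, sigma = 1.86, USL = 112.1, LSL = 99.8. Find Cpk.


Cpu = (USL - mean) / (3*sigma) = (112.1 - 105.75) / (3*1.86) = 1.1380
Cpl = (mean - LSL) / (3*sigma) = (105.75 - 99.8) / (3*1.86) = 1.0663
Cpk = min(Cpu, Cpl) = 1.0663

1.0663


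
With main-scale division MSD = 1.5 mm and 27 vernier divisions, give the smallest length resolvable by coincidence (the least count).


LC = MSD / n_div
= 1.5 / 27
= 0.0556

0.0556


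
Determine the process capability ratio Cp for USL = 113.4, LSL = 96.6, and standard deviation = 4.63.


Cp = (USL - LSL) / (6 * sigma)
= (113.4 - 96.6) / (6 * 4.63)
= 16.8000 / 27.7800
= 0.6048

0.6048


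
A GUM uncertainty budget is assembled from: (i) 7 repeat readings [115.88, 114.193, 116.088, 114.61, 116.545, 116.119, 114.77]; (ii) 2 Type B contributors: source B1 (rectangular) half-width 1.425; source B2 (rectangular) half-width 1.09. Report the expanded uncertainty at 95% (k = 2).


mean = (115.88 + 114.193 + 116.088 + 114.61 + 116.545 + 116.119 + 114.77) / 7 = 115.4578571
s = sqrt(sum((x - mean)^2)/(n-1)) = 0.91160544
u_A = s / sqrt(n) = 0.91160544 / sqrt(7) = 0.34455447
u_B1 = 1.425 / sqrt(3) = 0.82272413
u_B2 = 1.09 / sqrt(3) = 0.62931179
uc = sqrt(0.34455447^2 + 0.82272413^2 + 0.62931179^2) = 1.0916163
U = k * uc = 2 * 1.0916163
U = 2.1832

2.1832


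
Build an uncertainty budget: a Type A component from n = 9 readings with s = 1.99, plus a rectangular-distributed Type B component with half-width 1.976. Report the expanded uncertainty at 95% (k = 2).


u_A = s / sqrt(n) = 1.99 / sqrt(9) = 0.66333333
u_B = half_width / sqrt(3) = 1.976 / sqrt(3) = 1.1408441
uc = sqrt(u_A^2 + u_B^2) = sqrt(0.66333333^2 + 1.1408441^2) = 1.3196728
U = k * uc = 2 * 1.3196728
U = 2.6393

2.6393


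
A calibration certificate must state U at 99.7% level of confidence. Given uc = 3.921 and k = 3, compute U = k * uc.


U = k * uc
U = 3 * 3.921
U = 11.7630

11.7630


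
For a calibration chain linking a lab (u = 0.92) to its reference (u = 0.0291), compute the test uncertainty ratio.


TUR = u_lab / u_ref
= 0.92 / 0.0291
= 31.6151

31.6151


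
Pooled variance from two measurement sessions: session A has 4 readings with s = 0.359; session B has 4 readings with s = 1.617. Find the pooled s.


s_p = sqrt(((n1-1)*s1^2 + (n2-1)*s2^2) / (n1+n2-2))
numerator = (4-1)*0.359^2 + (4-1)*1.617^2 = 0.386643 + 7.844067 = 8.23071
denominator = 4 + 4 - 2 = 6
s_p^2 = 8.23071 / 6 = 1.371785
s_p = sqrt(1.371785) = 1.1712

1.1712


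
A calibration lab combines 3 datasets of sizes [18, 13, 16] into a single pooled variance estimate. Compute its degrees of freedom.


nu = sum_i (n_i - 1)
nu = ((18 - 1) + (13 - 1) + (16 - 1))
nu = 17 + 12 + 15
nu = 44

44


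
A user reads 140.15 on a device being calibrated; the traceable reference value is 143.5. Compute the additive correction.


Correction = standard - reading
= 143.5 - 140.15
= 3.3500

3.3500


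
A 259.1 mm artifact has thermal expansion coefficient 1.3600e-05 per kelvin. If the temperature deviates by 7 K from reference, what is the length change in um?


dL = L * alpha * dT
= 259.1 * 1.3600e-05 * 7
= 0.0246663 mm
dL_um = 0.0246663 * 1000 = 24.6663 um

24.6663


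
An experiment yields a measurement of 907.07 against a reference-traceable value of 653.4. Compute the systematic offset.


Systematic error = measured - true
= 907.07 - 653.4
= 253.6700

253.6700


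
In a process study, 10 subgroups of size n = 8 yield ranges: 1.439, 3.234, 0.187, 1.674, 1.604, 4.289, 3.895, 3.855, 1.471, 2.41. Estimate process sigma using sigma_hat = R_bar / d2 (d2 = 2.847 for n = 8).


R_bar = (1.439 + 3.234 + 0.187 + 1.674 + 1.604 + 4.289 + 3.895 + 3.855 + 1.471 + 2.41) / 10
R_bar = 24.058 / 10 = 2.4058
sigma_hat = R_bar / d2 = 2.4058 / 2.847 = 0.8450

0.8450


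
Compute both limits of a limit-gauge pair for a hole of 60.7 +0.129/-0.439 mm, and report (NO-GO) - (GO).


GO = nominal - lower_tol (smallest hole = maximum material condition)
GO = 60.7 - 0.439 = 60.261
NO-GO = nominal + upper_tol (largest hole = least material condition)
NO-GO = 60.7 + 0.129 = 60.829
spread = NO-GO - GO = 60.829 - 60.261 = 0.5680

0.5680


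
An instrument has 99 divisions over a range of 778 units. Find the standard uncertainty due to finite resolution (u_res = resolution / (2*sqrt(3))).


resolution = range / divisions
resolution = 778 / 99 = 7.8585859
u_res = resolution / (2*sqrt(3))
u_res = 7.8585859 / 3.4641016
u_res = 2.2686

2.2686


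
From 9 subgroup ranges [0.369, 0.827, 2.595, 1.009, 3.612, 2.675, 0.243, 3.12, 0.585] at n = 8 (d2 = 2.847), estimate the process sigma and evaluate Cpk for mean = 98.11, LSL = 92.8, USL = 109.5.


R_bar = (0.369 + 0.827 + 2.595 + 1.009 + 3.612 + 2.675 + 0.243 + 3.12 + 0.585) / 9 = 1.6705556
sigma = R_bar / d2 = 1.6705556 / 2.847 = 0.58677752
Cp = (USL - LSL)/(6*sigma) = (109.5 - 92.8)/(6*0.58677752) = 4.7434
Cpu = (109.5 - 98.11)/(3*0.58677752) = 6.4704
Cpl = (98.11 - 92.8)/(3*0.58677752) = 3.0165
Cpk = min(Cpu, Cpl) = 3.0165

3.0165


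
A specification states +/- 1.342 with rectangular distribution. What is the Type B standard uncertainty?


u_B = half_width / sqrt(3)
u_B = 1.342 / 1.7320508
u_B = 0.7748

0.7748


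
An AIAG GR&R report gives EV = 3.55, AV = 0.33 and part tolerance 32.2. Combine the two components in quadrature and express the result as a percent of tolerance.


GRR = sqrt(EV^2 + AV^2) = sqrt(3.55^2 + 0.33^2) = 3.565305
%GRR = GRR / tol * 100 = 3.565305 / 32.2 * 100
%GRR = 11.0724

11.0724


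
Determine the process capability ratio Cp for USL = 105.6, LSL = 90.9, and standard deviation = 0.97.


Cp = (USL - LSL) / (6 * sigma)
= (105.6 - 90.9) / (6 * 0.97)
= 14.7000 / 5.8200
= 2.5258

2.5258


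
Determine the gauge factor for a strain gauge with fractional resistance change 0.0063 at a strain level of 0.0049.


GF = (dR/R) / epsilon
= 0.0063 / 0.0049
= 1.2857

1.2857


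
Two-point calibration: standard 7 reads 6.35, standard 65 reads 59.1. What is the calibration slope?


slope = (y2 - y1) / (x2 - x1)
= (59.1 - 6.35) / (65 - 7)
= 52.7500 / 58
= 0.9095

0.9095


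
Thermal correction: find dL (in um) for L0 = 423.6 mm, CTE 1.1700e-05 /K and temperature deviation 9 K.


dL = L * alpha * dT
= 423.6 * 1.1700e-05 * 9
= 0.0446051 mm
dL_um = 0.0446051 * 1000 = 44.6051 um

44.6051


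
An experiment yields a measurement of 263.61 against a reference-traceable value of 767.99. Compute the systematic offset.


Systematic error = measured - true
= 263.61 - 767.99
= -504.3800

-504.3800


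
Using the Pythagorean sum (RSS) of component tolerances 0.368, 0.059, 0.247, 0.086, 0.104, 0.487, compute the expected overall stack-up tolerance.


RSS = sqrt(0.368^2 + 0.059^2 + 0.247^2 + 0.086^2 + 0.104^2 + 0.487^2)
= sqrt(0.455295)
= 0.6748

0.6748


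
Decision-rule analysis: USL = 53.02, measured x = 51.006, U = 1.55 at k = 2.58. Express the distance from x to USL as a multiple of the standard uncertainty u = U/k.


u = U / k = 1.55 / 2.58 = 0.60077519
margin = |USL - x| = |53.02 - 51.006| = 2.014
z = margin / u = 2.014 / 0.60077519
z = 3.3523

3.3523


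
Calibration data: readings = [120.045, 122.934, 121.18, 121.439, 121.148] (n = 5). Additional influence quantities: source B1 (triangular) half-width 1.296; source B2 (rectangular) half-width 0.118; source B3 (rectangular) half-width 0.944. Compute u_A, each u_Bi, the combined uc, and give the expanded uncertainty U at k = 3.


mean = (120.045 + 122.934 + 121.18 + 121.439 + 121.148) / 5 = 121.3492
s = sqrt(sum((x - mean)^2)/(n-1)) = 1.0355799
u_A = s / sqrt(n) = 1.0355799 / sqrt(5) = 0.46312541
u_B1 = 1.296 / sqrt(6) = 0.52908978
u_B2 = 0.118 / sqrt(3) = 0.068127332
u_B3 = 0.944 / sqrt(3) = 0.54501865
uc = sqrt(0.46312541^2 + 0.52908978^2 + 0.068127332^2 + 0.54501865^2) = 0.89224873
U = k * uc = 3 * 0.89224873
U = 2.6767

2.6767


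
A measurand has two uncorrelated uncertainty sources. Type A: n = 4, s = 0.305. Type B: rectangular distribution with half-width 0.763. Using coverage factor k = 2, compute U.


u_A = s / sqrt(n) = 0.305 / sqrt(4) = 0.1525
u_B = half_width / sqrt(3) = 0.763 / sqrt(3) = 0.44051826
uc = sqrt(u_A^2 + u_B^2) = sqrt(0.1525^2 + 0.44051826^2) = 0.46616798
U = k * uc = 2 * 0.46616798
U = 0.9323

0.9323


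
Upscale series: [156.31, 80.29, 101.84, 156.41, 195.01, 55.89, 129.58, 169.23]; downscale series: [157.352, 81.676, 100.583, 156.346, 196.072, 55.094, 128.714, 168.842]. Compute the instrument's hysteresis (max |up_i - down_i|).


|156.31 - 157.352| = 1.0420
|80.29 - 81.676| = 1.3860
|101.84 - 100.583| = 1.2570
|156.41 - 156.346| = 0.0640
|195.01 - 196.072| = 1.0620
|55.89 - 55.094| = 0.7960
|129.58 - 128.714| = 0.8660
|169.23 - 168.842| = 0.3880
hysteresis = max(diffs) = 1.3860

1.3860


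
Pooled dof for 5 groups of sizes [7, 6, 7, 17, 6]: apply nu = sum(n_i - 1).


nu = sum_i (n_i - 1)
nu = ((7 - 1) + (6 - 1) + (7 - 1) + (17 - 1) + (6 - 1))
nu = 6 + 5 + 6 + 16 + 5
nu = 38

38


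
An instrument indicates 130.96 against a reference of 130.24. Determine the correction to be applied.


Correction = standard - reading
= 130.24 - 130.96
= -0.7200

-0.7200


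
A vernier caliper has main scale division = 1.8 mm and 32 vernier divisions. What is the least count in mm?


LC = MSD / n_div
= 1.8 / 32
= 0.0563

0.0563


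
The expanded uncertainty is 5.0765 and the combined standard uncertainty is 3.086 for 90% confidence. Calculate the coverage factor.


k = U / uc
k = 5.0765 / 3.086
k = 1.645

1.645


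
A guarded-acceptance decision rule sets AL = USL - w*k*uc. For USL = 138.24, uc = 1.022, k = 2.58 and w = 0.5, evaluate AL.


U = k * uc = 2.58 * 1.022 = 2.63676
guard band g = w * U = 0.5 * 2.63676 = 1.31838
AL = USL - g = 138.24 - 1.31838
AL = 136.9216

136.9216


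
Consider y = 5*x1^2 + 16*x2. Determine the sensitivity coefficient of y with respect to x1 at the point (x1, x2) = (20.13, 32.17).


y = 5*x1^2 + 16*x2
dy/dx1 = 2*5*x1
Evaluate at x1 = 20.13: c1 = 10 * 20.13
c1 = 201.3000

201.3000


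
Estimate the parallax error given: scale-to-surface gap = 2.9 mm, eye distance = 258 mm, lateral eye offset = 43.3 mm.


error = h * offset / d
= 2.9 * 43.3 / 258
= 0.4867

0.4867


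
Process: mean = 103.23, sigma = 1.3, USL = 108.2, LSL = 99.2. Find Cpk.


Cpu = (USL - mean) / (3*sigma) = (108.2 - 103.23) / (3*1.3) = 1.2744
Cpl = (mean - LSL) / (3*sigma) = (103.23 - 99.2) / (3*1.3) = 1.0333
Cpk = min(Cpu, Cpl) = 1.0333

1.0333


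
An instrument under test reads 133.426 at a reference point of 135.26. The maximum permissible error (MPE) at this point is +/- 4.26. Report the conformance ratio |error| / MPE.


e = indication - reference = 133.426 - 135.26 = -1.8340
|e| = 1.8340
ratio = |e| / MPE = 1.8340 / 4.26
ratio = 0.4305

0.4305


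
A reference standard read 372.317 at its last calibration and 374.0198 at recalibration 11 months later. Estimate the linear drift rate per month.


rate = (v2 - v1) / months
= (374.0198 - 372.317) / 11
= 1.7028 / 11
= 0.1548

0.1548


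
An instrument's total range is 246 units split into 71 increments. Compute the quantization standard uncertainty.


resolution = range / divisions
resolution = 246 / 71 = 3.4647887
u_res = resolution / (2*sqrt(3))
u_res = 3.4647887 / 3.4641016
u_res = 1.0002

1.0002


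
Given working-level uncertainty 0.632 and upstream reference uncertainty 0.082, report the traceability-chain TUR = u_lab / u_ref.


TUR = u_lab / u_ref
= 0.632 / 0.082
= 7.7073

7.7073


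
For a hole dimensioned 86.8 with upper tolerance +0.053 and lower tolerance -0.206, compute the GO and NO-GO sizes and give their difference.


GO = nominal - lower_tol (smallest hole = maximum material condition)
GO = 86.8 - 0.206 = 86.594
NO-GO = nominal + upper_tol (largest hole = least material condition)
NO-GO = 86.8 + 0.053 = 86.853
spread = NO-GO - GO = 86.853 - 86.594 = 0.2590

0.2590


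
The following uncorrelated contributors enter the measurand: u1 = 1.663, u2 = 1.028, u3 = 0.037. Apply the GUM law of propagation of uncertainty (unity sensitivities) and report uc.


uc = sqrt(1.663^2 + 1.028^2 + 0.037^2)
uc = sqrt(3.823722)
uc = 1.9554

1.9554


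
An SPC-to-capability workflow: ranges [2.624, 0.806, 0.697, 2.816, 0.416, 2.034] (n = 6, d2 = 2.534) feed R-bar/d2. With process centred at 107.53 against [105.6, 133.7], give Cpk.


R_bar = (2.624 + 0.806 + 0.697 + 2.816 + 0.416 + 2.034) / 6 = 1.5655
sigma = R_bar / d2 = 1.5655 / 2.534 = 0.61779795
Cp = (USL - LSL)/(6*sigma) = (133.7 - 105.6)/(6*0.61779795) = 7.5807
Cpu = (133.7 - 107.53)/(3*0.61779795) = 14.1200
Cpl = (107.53 - 105.6)/(3*0.61779795) = 1.0413
Cpk = min(Cpu, Cpl) = 1.0413

1.0413


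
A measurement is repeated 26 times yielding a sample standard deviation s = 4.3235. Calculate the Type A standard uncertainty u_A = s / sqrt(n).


u_A = s / sqrt(n)
u_A = 4.3235 / sqrt(26)
u_A = 4.3235 / 5.0990195
u_A = 0.8479

0.8479


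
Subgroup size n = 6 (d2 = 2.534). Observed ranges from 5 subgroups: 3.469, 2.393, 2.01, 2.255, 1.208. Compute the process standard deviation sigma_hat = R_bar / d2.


R_bar = (3.469 + 2.393 + 2.01 + 2.255 + 1.208) / 5
R_bar = 11.335 / 5 = 2.267
sigma_hat = R_bar / d2 = 2.267 / 2.534 = 0.8946

0.8946


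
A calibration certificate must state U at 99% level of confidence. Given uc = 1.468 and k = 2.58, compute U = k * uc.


U = k * uc
U = 2.58 * 1.468
U = 3.7874

3.7874


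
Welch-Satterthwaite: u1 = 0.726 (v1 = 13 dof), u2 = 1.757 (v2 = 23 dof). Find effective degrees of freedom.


uc = sqrt(u1^2 + u2^2) = sqrt(0.726^2 + 1.757^2) = 1.9010852
v_eff = uc^4 / (u1^4/v1 + u2^4/v2)
= 1.9010852^4 / (0.726^4/13 + 1.757^4/23)
= 13.061899 / 0.43571217
v_eff = 29.9783

29.9783


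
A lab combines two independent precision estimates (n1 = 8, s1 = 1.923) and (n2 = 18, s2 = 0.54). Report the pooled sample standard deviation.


s_p = sqrt(((n1-1)*s1^2 + (n2-1)*s2^2) / (n1+n2-2))
numerator = (8-1)*1.923^2 + (18-1)*0.54^2 = 25.885503 + 4.9572 = 30.842703
denominator = 8 + 18 - 2 = 24
s_p^2 = 30.842703 / 24 = 1.2851126
s_p = sqrt(1.2851126) = 1.1336

1.1336


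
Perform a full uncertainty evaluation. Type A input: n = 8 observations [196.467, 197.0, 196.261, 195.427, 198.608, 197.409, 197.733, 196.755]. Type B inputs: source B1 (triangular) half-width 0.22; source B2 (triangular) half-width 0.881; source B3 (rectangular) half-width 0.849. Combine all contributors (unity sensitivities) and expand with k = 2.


mean = (196.467 + 197.0 + 196.261 + 195.427 + 198.608 + 197.409 + 197.733 + 196.755) / 8 = 196.9575
s = sqrt(sum((x - mean)^2)/(n-1)) = 0.97397184
u_A = s / sqrt(n) = 0.97397184 / sqrt(8) = 0.34435105
u_B1 = 0.22 / sqrt(6) = 0.089814624
u_B2 = 0.881 / sqrt(6) = 0.35966674
u_B3 = 0.849 / sqrt(3) = 0.49017038
uc = sqrt(0.34435105^2 + 0.089814624^2 + 0.35966674^2 + 0.49017038^2) = 0.70446538
U = k * uc = 2 * 0.70446538
U = 1.4089

1.4089


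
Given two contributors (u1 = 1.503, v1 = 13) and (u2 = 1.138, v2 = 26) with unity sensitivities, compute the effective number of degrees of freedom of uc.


uc = sqrt(u1^2 + u2^2) = sqrt(1.503^2 + 1.138^2) = 1.8852196
v_eff = uc^4 / (u1^4/v1 + u2^4/v2)
= 1.8852196^4 / (1.503^4/13 + 1.138^4/26)
= 12.631292 / 0.45705316
v_eff = 27.6364

27.6364


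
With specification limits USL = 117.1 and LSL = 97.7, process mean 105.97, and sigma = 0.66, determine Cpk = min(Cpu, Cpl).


Cpu = (USL - mean) / (3*sigma) = (117.1 - 105.97) / (3*0.66) = 5.6212
Cpl = (mean - LSL) / (3*sigma) = (105.97 - 97.7) / (3*0.66) = 4.1768
Cpk = min(Cpu, Cpl) = 4.1768

4.1768


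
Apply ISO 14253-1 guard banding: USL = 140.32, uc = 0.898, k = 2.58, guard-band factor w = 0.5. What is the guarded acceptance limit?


U = k * uc = 2.58 * 0.898 = 2.31684
guard band g = w * U = 0.5 * 2.31684 = 1.15842
AL = USL - g = 140.32 - 1.15842
AL = 139.1616

139.1616


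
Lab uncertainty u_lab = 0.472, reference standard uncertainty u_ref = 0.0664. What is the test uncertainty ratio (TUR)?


TUR = u_lab / u_ref
= 0.472 / 0.0664
= 7.1084

7.1084


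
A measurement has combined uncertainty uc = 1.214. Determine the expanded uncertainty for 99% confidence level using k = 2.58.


U = k * uc
U = 2.58 * 1.214
U = 3.1321

3.1321


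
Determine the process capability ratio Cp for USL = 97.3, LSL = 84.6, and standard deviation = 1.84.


Cp = (USL - LSL) / (6 * sigma)
= (97.3 - 84.6) / (6 * 1.84)
= 12.7000 / 11.0400
= 1.1504

1.1504


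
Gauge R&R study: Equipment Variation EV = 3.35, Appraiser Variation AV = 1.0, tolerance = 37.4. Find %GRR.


GRR = sqrt(EV^2 + AV^2) = sqrt(3.35^2 + 1.0^2) = 3.4960692
%GRR = GRR / tol * 100 = 3.4960692 / 37.4 * 100
%GRR = 9.3478

9.3478


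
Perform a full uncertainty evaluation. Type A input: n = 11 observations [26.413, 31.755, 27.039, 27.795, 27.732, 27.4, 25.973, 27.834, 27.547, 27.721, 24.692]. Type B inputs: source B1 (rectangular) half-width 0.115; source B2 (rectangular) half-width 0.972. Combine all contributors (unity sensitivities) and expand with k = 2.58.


mean = (26.413 + 31.755 + 27.039 + 27.795 + 27.732 + 27.4 + 25.973 + 27.834 + 27.547 + 27.721 + 24.692) / 11 = 27.44554545
s = sqrt(sum((x - mean)^2)/(n-1)) = 1.7319511
u_A = s / sqrt(n) = 1.7319511 / sqrt(11) = 0.5222029
u_B1 = 0.115 / sqrt(3) = 0.066395281
u_B2 = 0.972 / sqrt(3) = 0.56118446
uc = sqrt(0.5222029^2 + 0.066395281^2 + 0.56118446^2) = 0.76943629
U = k * uc = 2.58 * 0.76943629
U = 1.9851

1.9851


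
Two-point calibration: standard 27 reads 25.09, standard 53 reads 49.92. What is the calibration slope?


slope = (y2 - y1) / (x2 - x1)
= (49.92 - 25.09) / (53 - 27)
= 24.8300 / 26
= 0.9550

0.9550


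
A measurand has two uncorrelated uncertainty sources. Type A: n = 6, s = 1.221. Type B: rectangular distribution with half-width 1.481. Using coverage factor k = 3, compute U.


u_A = s / sqrt(n) = 1.221 / sqrt(6) = 0.49847116
u_B = half_width / sqrt(3) = 1.481 / sqrt(3) = 0.85505575
uc = sqrt(u_A^2 + u_B^2) = sqrt(0.49847116^2 + 0.85505575^2) = 0.98974433
U = k * uc = 3 * 0.98974433
U = 2.9692

2.9692


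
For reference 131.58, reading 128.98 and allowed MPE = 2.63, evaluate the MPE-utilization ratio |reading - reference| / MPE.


e = indication - reference = 128.98 - 131.58 = -2.6000
|e| = 2.6000
ratio = |e| / MPE = 2.6000 / 2.63
ratio = 0.9886

0.9886


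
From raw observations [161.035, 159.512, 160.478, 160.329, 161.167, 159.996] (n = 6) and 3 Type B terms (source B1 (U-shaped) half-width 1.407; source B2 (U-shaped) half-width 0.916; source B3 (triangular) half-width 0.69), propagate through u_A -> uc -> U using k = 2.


mean = (161.035 + 159.512 + 160.478 + 160.329 + 161.167 + 159.996) / 6 = 160.4195
s = sqrt(sum((x - mean)^2)/(n-1)) = 0.62483878
u_A = s / sqrt(n) = 0.62483878 / sqrt(6) = 0.25508936
u_B1 = 1.407 / sqrt(2) = 0.99489924
u_B2 = 0.916 / sqrt(2) = 0.64770981
u_B3 = 0.69 / sqrt(6) = 0.28169132
uc = sqrt(0.25508936^2 + 0.99489924^2 + 0.64770981^2 + 0.28169132^2) = 1.2465043
U = k * uc = 2 * 1.2465043
U = 2.4930

2.4930


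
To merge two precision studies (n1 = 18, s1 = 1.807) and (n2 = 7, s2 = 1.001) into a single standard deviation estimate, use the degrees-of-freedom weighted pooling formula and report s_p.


s_p = sqrt(((n1-1)*s1^2 + (n2-1)*s2^2) / (n1+n2-2))
numerator = (18-1)*1.807^2 + (7-1)*1.001^2 = 55.509233 + 6.012006 = 61.521239
denominator = 18 + 7 - 2 = 23
s_p^2 = 61.521239 / 23 = 2.6748365
s_p = sqrt(2.6748365) = 1.6355

1.6355


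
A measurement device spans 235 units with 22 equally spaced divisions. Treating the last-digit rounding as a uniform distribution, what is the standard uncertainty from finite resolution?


resolution = range / divisions
resolution = 235 / 22 = 10.681818
u_res = resolution / (2*sqrt(3))
u_res = 10.681818 / 3.4641016
u_res = 3.0836

3.0836


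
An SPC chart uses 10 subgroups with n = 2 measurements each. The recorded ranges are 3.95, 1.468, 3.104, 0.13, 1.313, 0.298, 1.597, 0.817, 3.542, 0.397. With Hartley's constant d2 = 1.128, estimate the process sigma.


R_bar = (3.95 + 1.468 + 3.104 + 0.13 + 1.313 + 0.298 + 1.597 + 0.817 + 3.542 + 0.397) / 10
R_bar = 16.616 / 10 = 1.6616
sigma_hat = R_bar / d2 = 1.6616 / 1.128 = 1.4730

1.4730


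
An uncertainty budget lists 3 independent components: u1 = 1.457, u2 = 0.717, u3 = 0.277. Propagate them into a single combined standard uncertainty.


uc = sqrt(1.457^2 + 0.717^2 + 0.277^2)
uc = sqrt(2.713667)
uc = 1.6473

1.6473


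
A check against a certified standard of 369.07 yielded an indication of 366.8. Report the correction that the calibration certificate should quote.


Correction = standard - reading
= 369.07 - 366.8
= 2.2700

2.2700


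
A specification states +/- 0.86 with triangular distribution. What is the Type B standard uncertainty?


u_B = half_width / sqrt(6)
u_B = 0.86 / 2.4494897
u_B = 0.3511

0.3511


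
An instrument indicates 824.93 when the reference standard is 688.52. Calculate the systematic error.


Systematic error = measured - true
= 824.93 - 688.52
= 136.4100

136.4100


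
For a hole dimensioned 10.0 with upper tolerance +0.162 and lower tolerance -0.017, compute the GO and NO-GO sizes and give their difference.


GO = nominal - lower_tol (smallest hole = maximum material condition)
GO = 10.0 - 0.017 = 9.983
NO-GO = nominal + upper_tol (largest hole = least material condition)
NO-GO = 10.0 + 0.162 = 10.162
spread = NO-GO - GO = 10.162 - 9.983 = 0.1790

0.1790


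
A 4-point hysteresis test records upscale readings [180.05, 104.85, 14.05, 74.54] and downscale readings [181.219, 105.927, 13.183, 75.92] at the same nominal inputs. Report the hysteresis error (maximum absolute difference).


|180.05 - 181.219| = 1.1690
|104.85 - 105.927| = 1.0770
|14.05 - 13.183| = 0.8670
|74.54 - 75.92| = 1.3800
hysteresis = max(diffs) = 1.3800

1.3800


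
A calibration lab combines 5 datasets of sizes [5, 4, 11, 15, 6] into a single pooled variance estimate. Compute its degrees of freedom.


nu = sum_i (n_i - 1)
nu = ((5 - 1) + (4 - 1) + (11 - 1) + (15 - 1) + (6 - 1))
nu = 4 + 3 + 10 + 14 + 5
nu = 36

36


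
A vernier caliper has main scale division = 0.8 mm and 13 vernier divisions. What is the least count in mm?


LC = MSD / n_div
= 0.8 / 13
= 0.0615

0.0615


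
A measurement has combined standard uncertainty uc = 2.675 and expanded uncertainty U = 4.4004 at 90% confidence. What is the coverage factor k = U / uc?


k = U / uc
k = 4.4004 / 2.675
k = 1.645

1.645


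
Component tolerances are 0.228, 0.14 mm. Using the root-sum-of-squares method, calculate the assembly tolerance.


RSS = sqrt(0.228^2 + 0.14^2)
= sqrt(0.071584)
= 0.2676

0.2676


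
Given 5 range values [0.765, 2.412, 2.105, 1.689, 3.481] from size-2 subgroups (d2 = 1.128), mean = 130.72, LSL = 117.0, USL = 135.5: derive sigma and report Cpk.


R_bar = (0.765 + 2.412 + 2.105 + 1.689 + 3.481) / 5 = 2.0904
sigma = R_bar / d2 = 2.0904 / 1.128 = 1.8531915
Cp = (USL - LSL)/(6*sigma) = (135.5 - 117.0)/(6*1.8531915) = 1.6638
Cpu = (135.5 - 130.72)/(3*1.8531915) = 0.8598
Cpl = (130.72 - 117.0)/(3*1.8531915) = 2.4678
Cpk = min(Cpu, Cpl) = 0.8598

0.8598


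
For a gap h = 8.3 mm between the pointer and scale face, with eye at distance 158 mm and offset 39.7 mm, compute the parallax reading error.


error = h * offset / d
= 8.3 * 39.7 / 158
= 2.0855

2.0855


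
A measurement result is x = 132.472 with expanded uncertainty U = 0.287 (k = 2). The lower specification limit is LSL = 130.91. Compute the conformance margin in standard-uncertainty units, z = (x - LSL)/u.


u = U / k = 0.287 / 2 = 0.1435
margin = |LSL - x| = |130.91 - 132.472| = 1.562
z = margin / u = 1.562 / 0.1435
z = 10.8850

10.8850


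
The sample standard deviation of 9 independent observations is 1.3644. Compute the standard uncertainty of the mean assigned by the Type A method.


u_A = s / sqrt(n)
u_A = 1.3644 / sqrt(9)
u_A = 1.3644 / 3
u_A = 0.4548

0.4548


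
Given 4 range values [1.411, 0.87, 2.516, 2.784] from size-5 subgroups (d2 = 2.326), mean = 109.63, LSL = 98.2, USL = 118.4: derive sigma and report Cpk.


R_bar = (1.411 + 0.87 + 2.516 + 2.784) / 4 = 1.89525
sigma = R_bar / d2 = 1.89525 / 2.326 = 0.81481083
Cp = (USL - LSL)/(6*sigma) = (118.4 - 98.2)/(6*0.81481083) = 4.1318
Cpu = (118.4 - 109.63)/(3*0.81481083) = 3.5877
Cpl = (109.63 - 98.2)/(3*0.81481083) = 4.6759
Cpk = min(Cpu, Cpl) = 3.5877

3.5877


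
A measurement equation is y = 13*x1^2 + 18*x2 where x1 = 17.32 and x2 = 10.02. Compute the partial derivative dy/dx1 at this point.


y = 13*x1^2 + 18*x2
dy/dx1 = 2*13*x1
Evaluate at x1 = 17.32: c1 = 26 * 17.32
c1 = 450.3200

450.3200


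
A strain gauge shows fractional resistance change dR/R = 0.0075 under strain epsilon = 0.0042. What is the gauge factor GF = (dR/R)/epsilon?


GF = (dR/R) / epsilon
= 0.0075 / 0.0042
= 1.7857

1.7857
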